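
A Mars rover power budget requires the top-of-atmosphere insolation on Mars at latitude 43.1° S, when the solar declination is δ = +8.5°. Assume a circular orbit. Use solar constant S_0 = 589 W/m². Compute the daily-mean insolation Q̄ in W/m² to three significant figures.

Q̄ ≈ 107 W/m²

cos h₀ = −tan(-43.1°) tan(+8.500°) = 0.1399, h₀ = 1.4305 rad.
Bracket: h₀ sin ϕ sin δ + cos ϕ cos δ sin h₀ = 1.4305×-0.68327×0.14781 + 0.73016×0.98902×0.99017 = -0.144472 + 0.715044 = 0.570572.
Q̄ = (S_0/π) × [bracket] = (589/π) × 0.570572 = 107.0 W/m².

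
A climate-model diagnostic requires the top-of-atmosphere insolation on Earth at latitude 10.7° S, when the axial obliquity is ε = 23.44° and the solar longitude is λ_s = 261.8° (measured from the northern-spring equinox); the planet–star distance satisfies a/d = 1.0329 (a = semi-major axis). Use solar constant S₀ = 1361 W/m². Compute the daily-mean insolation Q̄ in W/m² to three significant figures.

Q̄ ≈ 472 W/m²

Solar declination: sin δ = sin ε · sin λ_s = sin 23.44° × sin 261.8° = -0.39372, so δ = -23.186°.
cos H₀ = −tan(-10.7°) tan(-23.186°) = -0.0809, H₀ = 1.6518 rad.
Bracket: H₀ sin φ sin δ + cos φ cos δ sin H₀ = 1.6518×-0.18567×-0.39372 + 0.98261×0.91923×0.99672 = 0.120750 + 0.900282 = 1.021032.
Inverse-square distance factor (a/d)² = 1.0329² = 1.066882.
Q̄ = (S₀/π) × 1.066882 × [bracket] = (1361/π) × 1.066882 × 1.021032 = 471.9 W/m².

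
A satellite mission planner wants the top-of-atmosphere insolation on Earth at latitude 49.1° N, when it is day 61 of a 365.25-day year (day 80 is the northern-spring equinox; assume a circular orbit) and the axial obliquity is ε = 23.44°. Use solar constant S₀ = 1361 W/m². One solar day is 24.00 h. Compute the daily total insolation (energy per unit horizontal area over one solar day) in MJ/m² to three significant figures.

18.9 MJ/m²

Solar longitude: λ_s = 360° × (61 − 80)/365.25 = -18.727°, i.e. -18.727° + 360° = 341.273°.
sin δ = sin 23.44° × sin 341.273° = -0.12771, so δ = -7.337°.
cos H₀ = −tan(+49.1°) tan(-7.337°) = 0.1487, H₀ = 1.4216 rad.
Bracket: H₀ sin φ sin δ + cos φ cos δ sin H₀ = 1.4216×0.75585×-0.12771 + 0.65474×0.99181×0.98889 = -0.137226 + 0.642163 = 0.504937.
Q̄ = (S₀/π) × [bracket] = (1361/π) × 0.504937 = 218.75 W/m².
Daily total = Q̄ × 24.00 h × 3600 s/h = 218.75 × 24.00 × 3600 / 10⁶ = 18.90 MJ/m².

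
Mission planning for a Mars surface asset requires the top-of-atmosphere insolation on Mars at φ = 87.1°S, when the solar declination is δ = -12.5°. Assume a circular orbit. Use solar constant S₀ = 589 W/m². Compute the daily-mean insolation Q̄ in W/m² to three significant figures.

Q̄ ≈ 127 W/m²

cos H₀ = −tan(-87.1°) tan(-12.500°) = -4.3763 ≤ −1 ⇒ polar day, H₀ = π.
Bracket: H₀ sin φ sin δ + cos φ cos δ sin H₀ = 3.1416×-0.99872×-0.21644 + 0.05059×0.97630×0.00000 = 0.679098 + 0.000000 = 0.679098.
Q̄ = (S₀/π) × [bracket] = (589/π) × 0.679098 = 127.3 W/m².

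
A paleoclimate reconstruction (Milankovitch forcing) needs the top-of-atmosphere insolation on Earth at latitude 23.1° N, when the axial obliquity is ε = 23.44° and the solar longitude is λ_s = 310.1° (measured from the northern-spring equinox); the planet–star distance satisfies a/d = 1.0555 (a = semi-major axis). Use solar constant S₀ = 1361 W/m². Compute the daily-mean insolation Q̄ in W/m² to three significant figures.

Q̄ ≈ 336 W/m²

Solar declination: sin δ = sin ε · sin λ_s = sin 23.44° × sin 310.1° = -0.30428, so δ = -17.715°.
cos H₀ = −tan(+23.1°) tan(-17.715°) = 0.1362, H₀ = 1.4341 rad.
Bracket: H₀ sin φ sin δ + cos φ cos δ sin H₀ = 1.4341×0.39234×-0.30428 + 0.91982×0.95258×0.99068 = -0.171205 + 0.868036 = 0.696831.
Inverse-square distance factor (a/d)² = 1.0555² = 1.114080.
Q̄ = (S₀/π) × 1.114080 × [bracket] = (1361/π) × 1.114080 × 0.696831 = 336.3 W/m².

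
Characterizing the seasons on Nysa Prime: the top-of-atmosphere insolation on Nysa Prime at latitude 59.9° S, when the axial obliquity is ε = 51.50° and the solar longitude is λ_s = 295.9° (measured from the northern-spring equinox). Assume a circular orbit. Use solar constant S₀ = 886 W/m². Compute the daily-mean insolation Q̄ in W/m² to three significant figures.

Solar declination: sin δ = sin ε · sin λ_s = sin 51.50° × sin 295.9° = -0.70400, so δ = -44.749°.
cos H₀ = −tan(-59.9°) tan(-44.749°) = -1.7100 ≤ −1 ⇒ polar day, H₀ = π.
Bracket: H₀ sin φ sin δ + cos φ cos δ sin H₀ = 3.1416×-0.86515×-0.70400 + 0.50151×0.71020×0.00000 = 1.913440 + 0.000000 = 1.913440.
Q̄ = (S₀/π) × [bracket] = (886/π) × 1.913440 = 539.6 W/m².

Q̄ ≈ 540 W/m²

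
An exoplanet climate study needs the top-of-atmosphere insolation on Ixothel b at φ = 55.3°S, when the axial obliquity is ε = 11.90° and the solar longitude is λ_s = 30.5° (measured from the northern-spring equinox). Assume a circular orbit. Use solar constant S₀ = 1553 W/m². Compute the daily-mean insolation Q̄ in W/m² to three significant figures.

Solar declination: sin δ = sin ε · sin λ_s = sin 11.90° × sin 30.5° = 0.10466, so δ = +6.007°.
cos H₀ = −tan(-55.3°) tan(+6.007°) = 0.1520, H₀ = 1.4182 rad.
Bracket: H₀ sin φ sin δ + cos φ cos δ sin H₀ = 1.4182×-0.82214×0.10466 + 0.56928×0.99451×0.98838 = -0.122029 + 0.559576 = 0.437547.
Q̄ = (S₀/π) × [bracket] = (1553/π) × 0.437547 = 216.3 W/m².

Q̄ ≈ 216 W/m²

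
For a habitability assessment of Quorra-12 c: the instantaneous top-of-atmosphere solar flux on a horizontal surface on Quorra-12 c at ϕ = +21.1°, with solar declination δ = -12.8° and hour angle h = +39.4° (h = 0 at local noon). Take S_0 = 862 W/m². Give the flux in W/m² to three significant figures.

cos θ_z = sin ϕ sin δ + cos ϕ cos δ cos h = -0.079757 + 0.703009 = 0.623252.
Flux = S_0 · cos θ_z = 862 × 0.623252 = 537.2 W/m².

537 W/m²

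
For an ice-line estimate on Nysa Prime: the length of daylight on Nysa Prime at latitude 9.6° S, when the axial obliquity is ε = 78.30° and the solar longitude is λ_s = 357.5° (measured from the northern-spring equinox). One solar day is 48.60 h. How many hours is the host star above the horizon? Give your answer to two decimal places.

24.41 h

Solar declination: sin δ = sin ε · sin λ_s = sin 78.30° × sin 357.5° = -0.04271, so δ = -2.448°.
cos H₀ = −tan φ · tan δ = −tan(-9.6°) × tan(-2.448°) = -0.0072, so H₀ = 1.5780 rad = 90.41°.
Daylight = 2H₀/(2π) × 48.60 h = (1.5780/π) × 48.60 = 24.41 h.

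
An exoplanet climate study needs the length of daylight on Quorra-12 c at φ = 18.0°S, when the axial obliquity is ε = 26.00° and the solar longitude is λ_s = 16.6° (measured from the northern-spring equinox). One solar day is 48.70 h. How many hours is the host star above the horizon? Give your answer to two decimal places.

Solar declination: sin δ = sin ε · sin λ_s = sin 26.00° × sin 16.6° = 0.12524, so δ = +7.194°.
cos H₀ = −tan φ · tan δ = −tan(-18.0°) × tan(+7.194°) = 0.0410, so H₀ = 1.5298 rad = 87.65°.
Daylight = 2H₀/(2π) × 48.70 h = (1.5298/π) × 48.70 = 23.71 h.

23.71 h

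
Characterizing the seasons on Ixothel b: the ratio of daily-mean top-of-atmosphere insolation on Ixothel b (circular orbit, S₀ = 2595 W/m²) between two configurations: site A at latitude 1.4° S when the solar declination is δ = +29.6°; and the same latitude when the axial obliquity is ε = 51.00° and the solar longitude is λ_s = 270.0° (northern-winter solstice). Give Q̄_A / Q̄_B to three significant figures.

Q̄_A / Q̄_B ≈ 1.29

— Configuration A (φ=-1.4°):
cos H₀ = −tan(-1.4°) tan(+29.600°) = 0.0139, H₀ = 1.5569 rad.
Bracket: H₀ sin φ sin δ + cos φ cos δ sin H₀ = 1.5569×-0.02443×0.49394 + 0.99970×0.86949×0.99990 = -0.018787 + 0.869142 = 0.850355.
Q̄ = (S₀/π) × [bracket] = (2595/π) × 0.850355 = 702.41 W/m².
— Configuration B (φ=-1.4°):
Solar declination: sin δ = sin ε · sin λ_s = sin 51.00° × sin 270.0° = -0.77715, so δ = -51.000°.
cos H₀ = −tan(-1.4°) tan(-51.000°) = -0.0302, H₀ = 1.6010 rad.
Bracket: H₀ sin φ sin δ + cos φ cos δ sin H₀ = 1.6010×-0.02443×-0.77715 + 0.99970×0.62932×0.99954 = 0.030396 + 0.628842 = 0.659238.
Q̄ = (S₀/π) × [bracket] = (2595/π) × 0.659238 = 544.54 W/m².
Ratio Q̄_A / Q̄_B = 702.41 / 544.54 = 1.290.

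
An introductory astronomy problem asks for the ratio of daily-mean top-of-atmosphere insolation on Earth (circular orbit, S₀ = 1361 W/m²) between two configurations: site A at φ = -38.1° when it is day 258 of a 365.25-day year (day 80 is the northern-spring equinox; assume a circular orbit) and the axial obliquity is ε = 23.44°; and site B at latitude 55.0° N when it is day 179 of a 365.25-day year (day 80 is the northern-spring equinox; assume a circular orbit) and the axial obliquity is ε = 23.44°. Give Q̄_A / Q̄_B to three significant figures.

Q̄_A / Q̄_B ≈ 0.665

— Configuration A (φ=-38.1°):
Solar longitude: λ_s = 360° × (258 − 80)/365.25 = 175.441°.
sin δ = sin 23.44° × sin 175.441° = 0.03162, so δ = +1.812°.
cos H₀ = −tan(-38.1°) tan(+1.812°) = 0.0248, H₀ = 1.5460 rad.
Bracket: H₀ sin φ sin δ + cos φ cos δ sin H₀ = 1.5460×-0.61704×0.03162 + 0.78694×0.99950×0.99969 = -0.030164 + 0.786303 = 0.756139.
Q̄ = (S₀/π) × [bracket] = (1361/π) × 0.756139 = 327.57 W/m².
— Configuration B (φ=+55.0°):
Solar longitude: λ_s = 360° × (179 − 80)/365.25 = 97.577°.
sin δ = sin 23.44° × sin 97.577° = 0.39432, so δ = +23.223°.
cos H₀ = −tan(+55.0°) tan(+23.223°) = -0.6128, H₀ = 2.2304 rad.
Bracket: H₀ sin φ sin δ + cos φ cos δ sin H₀ = 2.2304×0.81915×0.39432 + 0.57358×0.91898×0.79024 = 0.720435 + 0.416542 = 1.136977.
Q̄ = (S₀/π) × [bracket] = (1361/π) × 1.136977 = 492.56 W/m².
Ratio Q̄_A / Q̄_B = 327.57 / 492.56 = 0.6650.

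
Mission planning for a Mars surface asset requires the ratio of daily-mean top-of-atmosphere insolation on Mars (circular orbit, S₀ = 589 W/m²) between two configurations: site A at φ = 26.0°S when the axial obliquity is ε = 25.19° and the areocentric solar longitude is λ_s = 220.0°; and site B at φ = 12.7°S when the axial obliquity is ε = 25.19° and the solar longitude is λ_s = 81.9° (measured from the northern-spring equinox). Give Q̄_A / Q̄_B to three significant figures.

Q̄_A / Q̄_B ≈ 1.43

— Configuration A (φ=-26.0°):
sin δ = sin 25.19° × sin 220.0° = -0.27358, so δ = -15.878°.
cos H₀ = −tan(-26.0°) tan(-15.878°) = -0.1387, H₀ = 1.7100 rad.
Bracket: H₀ sin φ sin δ + cos φ cos δ sin H₀ = 1.7100×-0.43837×-0.27358 + 0.89879×0.96185×0.99033 = 0.205079 + 0.856141 = 1.061220.
Q̄ = (S₀/π) × [bracket] = (589/π) × 1.061220 = 198.96 W/m².
— Configuration B (φ=-12.7°):
Solar declination: sin δ = sin ε · sin λ_s = sin 25.19° × sin 81.9° = 0.42138, so δ = +24.921°.
cos H₀ = −tan(-12.7°) tan(+24.921°) = 0.1047, H₀ = 1.4659 rad.
Bracket: H₀ sin φ sin δ + cos φ cos δ sin H₀ = 1.4659×-0.21985×0.42138 + 0.97553×0.90689×0.99450 = -0.135802 + 0.879833 = 0.744031.
Q̄ = (S₀/π) × [bracket] = (589/π) × 0.744031 = 139.49 W/m².
Ratio Q̄_A / Q̄_B = 198.96 / 139.49 = 1.426.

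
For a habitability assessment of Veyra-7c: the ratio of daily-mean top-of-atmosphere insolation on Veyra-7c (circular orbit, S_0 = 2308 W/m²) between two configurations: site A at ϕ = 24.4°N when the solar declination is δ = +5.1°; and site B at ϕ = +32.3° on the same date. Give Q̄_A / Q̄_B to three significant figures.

— Configuration A (ϕ=+24.4°):
cos h₀ = −tan(+24.4°) tan(+5.100°) = -0.0405, h₀ = 1.6113 rad.
Bracket: h₀ sin ϕ sin δ + cos ϕ cos δ sin h₀ = 1.6113×0.41310×0.08889 + 0.91068×0.99604×0.99918 = 0.059168 + 0.906330 = 0.965498.
Q̄ = (S_0/π) × [bracket] = (2308/π) × 0.965498 = 709.31 W/m².
— Configuration B (ϕ=+32.3°):
cos h₀ = −tan(+32.3°) tan(+5.100°) = -0.0564, h₀ = 1.6272 rad.
Bracket: h₀ sin ϕ sin δ + cos ϕ cos δ sin h₀ = 1.6272×0.53435×0.08889 + 0.84526×0.99604×0.99841 = 0.077289 + 0.840574 = 0.917863.
Q̄ = (S_0/π) × [bracket] = (2308/π) × 0.917863 = 674.32 W/m².
Ratio Q̄_A / Q̄_B = 709.31 / 674.32 = 1.052.

Q̄_A / Q̄_B ≈ 1.05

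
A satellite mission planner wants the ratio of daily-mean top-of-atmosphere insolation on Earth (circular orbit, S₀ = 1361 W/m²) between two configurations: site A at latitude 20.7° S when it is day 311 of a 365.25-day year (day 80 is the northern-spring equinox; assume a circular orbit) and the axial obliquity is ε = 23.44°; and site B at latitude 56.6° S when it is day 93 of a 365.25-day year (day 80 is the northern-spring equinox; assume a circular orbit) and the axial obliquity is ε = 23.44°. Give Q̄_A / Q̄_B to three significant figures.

Q̄_A / Q̄_B ≈ 2.43

— Configuration A (φ=-20.7°):
Solar longitude: λ_s = 360° × (311 − 80)/365.25 = 227.680°.
sin δ = sin 23.44° × sin 227.680° = -0.29412, so δ = -17.105°.
cos H₀ = −tan(-20.7°) tan(-17.105°) = -0.1163, H₀ = 1.6873 rad.
Bracket: H₀ sin φ sin δ + cos φ cos δ sin H₀ = 1.6873×-0.35347×-0.29412 + 0.93544×0.95577×0.99322 = 0.175416 + 0.888004 = 1.063420.
Q̄ = (S₀/π) × [bracket] = (1361/π) × 1.063420 = 460.69 W/m².
— Configuration B (φ=-56.6°):
Solar longitude: λ_s = 360° × (93 − 80)/365.25 = 12.813°.
sin δ = sin 23.44° × sin 12.813° = 0.08822, so δ = +5.061°.
cos H₀ = −tan(-56.6°) tan(+5.061°) = 0.1343, H₀ = 1.4361 rad.
Bracket: H₀ sin φ sin δ + cos φ cos δ sin H₀ = 1.4361×-0.83485×0.08822 + 0.55048×0.99610×0.99094 = -0.105769 + 0.543365 = 0.437596.
Q̄ = (S₀/π) × [bracket] = (1361/π) × 0.437596 = 189.58 W/m².
Ratio Q̄_A / Q̄_B = 460.69 / 189.58 = 2.430.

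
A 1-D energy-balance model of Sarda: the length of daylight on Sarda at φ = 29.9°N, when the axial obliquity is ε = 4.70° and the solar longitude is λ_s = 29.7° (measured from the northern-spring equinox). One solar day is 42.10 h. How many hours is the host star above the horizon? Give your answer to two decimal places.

Solar declination: sin δ = sin ε · sin λ_s = sin 4.70° × sin 29.7° = 0.04060, so δ = +2.327°.
cos H₀ = −tan φ · tan δ = −tan(+29.9°) × tan(+2.327°) = -0.0234, so H₀ = 1.5942 rad = 91.34°.
Daylight = 2H₀/(2π) × 42.10 h = (1.5942/π) × 42.10 = 21.36 h.

21.36 h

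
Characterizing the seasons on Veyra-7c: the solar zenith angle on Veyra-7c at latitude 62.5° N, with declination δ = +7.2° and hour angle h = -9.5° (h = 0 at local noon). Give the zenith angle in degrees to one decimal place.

θ_z = 55.7°

cos θ_z = sin φ sin δ + cos φ cos δ cos h = 0.111172 + 0.451825 = 0.562997.
θ_z = arccos(0.562997) = 55.7°.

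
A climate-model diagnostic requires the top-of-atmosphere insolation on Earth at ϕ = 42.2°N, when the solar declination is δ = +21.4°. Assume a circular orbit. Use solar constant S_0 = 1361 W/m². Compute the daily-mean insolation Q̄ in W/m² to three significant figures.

cos h₀ = −tan(+42.2°) tan(+21.400°) = -0.3553, h₀ = 1.9341 rad.
Bracket: h₀ sin ϕ sin δ + cos ϕ cos δ sin h₀ = 1.9341×0.67172×0.36488 + 0.74080×0.93106×0.93473 = 0.474042 + 0.644711 = 1.118753.
Q̄ = (S_0/π) × [bracket] = (1361/π) × 1.118753 = 484.7 W/m².

Q̄ ≈ 485 W/m²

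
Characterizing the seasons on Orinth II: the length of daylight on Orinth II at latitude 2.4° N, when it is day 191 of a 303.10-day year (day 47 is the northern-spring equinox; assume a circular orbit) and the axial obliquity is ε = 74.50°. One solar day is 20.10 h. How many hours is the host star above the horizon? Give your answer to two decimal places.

10.09 h

Solar longitude: λ_s = 360° × (191 − 47)/303.10 = 171.033°.
sin δ = sin 74.50° × sin 171.033° = 0.15020, so δ = +8.639°.
cos H₀ = −tan φ · tan δ = −tan(+2.4°) × tan(+8.639°) = -0.0064, so H₀ = 1.5772 rad = 90.36°.
Daylight = 2H₀/(2π) × 20.10 h = (1.5772/π) × 20.10 = 10.09 h.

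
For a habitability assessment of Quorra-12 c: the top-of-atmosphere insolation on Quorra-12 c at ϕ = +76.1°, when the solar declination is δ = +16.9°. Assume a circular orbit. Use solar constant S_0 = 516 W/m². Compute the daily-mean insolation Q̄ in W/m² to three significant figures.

Q̄ ≈ 146 W/m²

cos h₀ = −tan(+76.1°) tan(+16.900°) = -1.2277 ≤ −1 ⇒ polar day, h₀ = π.
Bracket: h₀ sin ϕ sin δ + cos ϕ cos δ sin h₀ = 3.1416×0.97072×0.29070 + 0.24023×0.95681×0.00000 = 0.886523 + 0.000000 = 0.886523.
Q̄ = (S_0/π) × [bracket] = (516/π) × 0.886523 = 145.6 W/m².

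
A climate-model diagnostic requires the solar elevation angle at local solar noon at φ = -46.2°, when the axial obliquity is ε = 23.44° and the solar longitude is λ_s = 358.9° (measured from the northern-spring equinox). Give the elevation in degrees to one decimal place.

Solar declination: sin δ = sin ε · sin λ_s = sin 23.44° × sin 358.9° = -0.00764, so δ = -0.438°.
At local noon the hour angle is zero, so the zenith angle equals |φ − δ| = |-46.2° − (-0.438°)| = 45.762°.
Elevation = 90° − 45.762° = 44.2°.

44.2°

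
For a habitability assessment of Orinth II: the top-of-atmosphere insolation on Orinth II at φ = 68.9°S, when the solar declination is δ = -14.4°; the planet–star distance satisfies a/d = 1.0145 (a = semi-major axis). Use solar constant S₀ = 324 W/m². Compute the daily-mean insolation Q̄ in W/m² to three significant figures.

cos H₀ = −tan(-68.9°) tan(-14.400°) = -0.6654, H₀ = 2.2988 rad.
Bracket: H₀ sin φ sin δ + cos φ cos δ sin H₀ = 2.2988×-0.93295×-0.24869 + 0.36000×0.96858×0.74649 = 0.533357 + 0.260293 = 0.793650.
Inverse-square distance factor (a/d)² = 1.0145² = 1.029210.
Q̄ = (S₀/π) × 1.029210 × [bracket] = (324/π) × 1.029210 × 0.793650 = 84.24 W/m².

Q̄ ≈ 84.2 W/m²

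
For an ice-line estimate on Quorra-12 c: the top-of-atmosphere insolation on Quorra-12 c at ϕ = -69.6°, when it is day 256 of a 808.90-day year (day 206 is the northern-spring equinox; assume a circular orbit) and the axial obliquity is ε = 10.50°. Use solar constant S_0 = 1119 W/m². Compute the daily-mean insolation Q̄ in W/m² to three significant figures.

Q̄ ≈ 89.8 W/m²

Solar longitude: L_s = 360° × (256 − 206)/808.90 = 22.252°.
sin δ = sin 10.50° × sin 22.252° = 0.06901, so δ = +3.957°.
cos h₀ = −tan(-69.6°) tan(+3.957°) = 0.1860, h₀ = 1.3837 rad.
Bracket: h₀ sin ϕ sin δ + cos ϕ cos δ sin h₀ = 1.3837×-0.93728×0.06901 + 0.34857×0.99762×0.98255 = -0.089500 + 0.341672 = 0.252172.
Q̄ = (S_0/π) × [bracket] = (1119/π) × 0.252172 = 89.82 W/m².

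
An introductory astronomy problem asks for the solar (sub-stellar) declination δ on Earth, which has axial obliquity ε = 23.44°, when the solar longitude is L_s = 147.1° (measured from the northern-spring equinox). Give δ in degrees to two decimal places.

δ = +12.48°

sin δ = sin ε · sin L_s = sin 23.44° × sin 147.1° = 0.216069.
δ = arcsin(0.216069) = +12.48°.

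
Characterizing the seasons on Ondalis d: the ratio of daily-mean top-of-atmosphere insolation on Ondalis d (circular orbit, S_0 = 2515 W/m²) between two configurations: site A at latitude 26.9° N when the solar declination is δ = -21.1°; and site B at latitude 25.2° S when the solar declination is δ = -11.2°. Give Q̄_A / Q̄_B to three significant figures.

— Configuration A (ϕ=+26.9°):
cos h₀ = −tan(+26.9°) tan(-21.100°) = 0.1958, h₀ = 1.3738 rad.
Bracket: h₀ sin ϕ sin δ + cos ϕ cos δ sin h₀ = 1.3738×0.45243×-0.36000 + 0.89180×0.93295×0.98065 = -0.223757 + 0.815906 = 0.592149.
Q̄ = (S_0/π) × [bracket] = (2515/π) × 0.592149 = 474.04 W/m².
— Configuration B (ϕ=-25.2°):
cos h₀ = −tan(-25.2°) tan(-11.200°) = -0.0932, h₀ = 1.6641 rad.
Bracket: h₀ sin ϕ sin δ + cos ϕ cos δ sin h₀ = 1.6641×-0.42578×-0.19423 + 0.90483×0.98096×0.99565 = 0.137620 + 0.883741 = 1.021361.
Q̄ = (S_0/π) × [bracket] = (2515/π) × 1.021361 = 817.65 W/m².
Ratio Q̄_A / Q̄_B = 474.04 / 817.65 = 0.5798.

Q̄_A / Q̄_B ≈ 0.580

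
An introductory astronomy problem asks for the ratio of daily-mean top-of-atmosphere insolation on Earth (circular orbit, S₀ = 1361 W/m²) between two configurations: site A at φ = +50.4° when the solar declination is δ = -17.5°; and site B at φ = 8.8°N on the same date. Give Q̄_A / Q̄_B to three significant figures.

— Configuration A (φ=+50.4°):
cos H₀ = −tan(+50.4°) tan(-17.500°) = 0.3811, H₀ = 1.1798 rad.
Bracket: H₀ sin φ sin δ + cos φ cos δ sin H₀ = 1.1798×0.77051×-0.30071 + 0.63742×0.95372×0.92452 = -0.273360 + 0.562034 = 0.288674.
Q̄ = (S₀/π) × [bracket] = (1361/π) × 0.288674 = 125.06 W/m².
— Configuration B (φ=+8.8°):
cos H₀ = −tan(+8.8°) tan(-17.500°) = 0.0488, H₀ = 1.5220 rad.
Bracket: H₀ sin φ sin δ + cos φ cos δ sin H₀ = 1.5220×0.15299×-0.30071 + 0.98823×0.95372×0.99881 = -0.070021 + 0.941373 = 0.871352.
Q̄ = (S₀/π) × [bracket] = (1361/π) × 0.871352 = 377.49 W/m².
Ratio Q̄_A / Q̄_B = 125.06 / 377.49 = 0.3313.

Q̄_A / Q̄_B ≈ 0.331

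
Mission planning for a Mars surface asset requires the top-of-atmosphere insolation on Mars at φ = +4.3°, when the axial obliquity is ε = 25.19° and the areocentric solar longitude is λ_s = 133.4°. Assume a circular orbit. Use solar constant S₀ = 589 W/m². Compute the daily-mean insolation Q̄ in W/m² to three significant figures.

Q̄ ≈ 185 W/m²

sin δ = sin 25.19° × sin 133.4° = 0.30925, so δ = +18.014°.
cos H₀ = −tan(+4.3°) tan(+18.014°) = -0.0245, H₀ = 1.5952 rad.
Bracket: H₀ sin φ sin δ + cos φ cos δ sin H₀ = 1.5952×0.07498×0.30925 + 0.99719×0.95098×0.99970 = 0.036989 + 0.948023 = 0.985012.
Q̄ = (S₀/π) × [bracket] = (589/π) × 0.985012 = 184.7 W/m².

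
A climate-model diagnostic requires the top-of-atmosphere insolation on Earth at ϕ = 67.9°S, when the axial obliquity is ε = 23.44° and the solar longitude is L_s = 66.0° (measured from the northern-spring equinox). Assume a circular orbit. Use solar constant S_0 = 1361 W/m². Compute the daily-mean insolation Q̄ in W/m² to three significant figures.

Solar declination: sin δ = sin ε · sin L_s = sin 23.44° × sin 66.0° = 0.36340, so δ = +21.309°.
cos h₀ = −tan(-67.9°) tan(+21.309°) = 0.9606, h₀ = 0.2816 rad.
Bracket: h₀ sin ϕ sin δ + cos ϕ cos δ sin h₀ = 0.2816×-0.92653×0.36340 + 0.37622×0.93163×0.27788 = -0.094815 + 0.097396 = 0.002581.
Q̄ = (S_0/π) × [bracket] = (1361/π) × 0.002581 = 1.118 W/m².

Q̄ ≈ 1.12 W/m²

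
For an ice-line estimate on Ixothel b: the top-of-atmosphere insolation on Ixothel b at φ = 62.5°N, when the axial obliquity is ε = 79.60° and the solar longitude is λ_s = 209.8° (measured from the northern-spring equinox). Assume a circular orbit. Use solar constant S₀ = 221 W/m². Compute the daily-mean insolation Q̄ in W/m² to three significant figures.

Solar declination: sin δ = sin ε · sin λ_s = sin 79.60° × sin 209.8° = -0.48881, so δ = -29.262°.
cos H₀ = −tan(+62.5°) tan(-29.262°) = 1.0763 ≥ 1 ⇒ polar night, H₀ = 0 and Q̄ = 0.

Q̄ ≈ 0.00 W/m²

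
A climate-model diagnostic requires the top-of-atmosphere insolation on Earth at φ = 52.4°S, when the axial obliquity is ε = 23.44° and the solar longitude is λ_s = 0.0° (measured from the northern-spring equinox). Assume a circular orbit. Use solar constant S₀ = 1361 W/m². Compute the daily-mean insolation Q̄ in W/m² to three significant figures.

Solar declination: sin δ = sin ε · sin λ_s = sin 23.44° × sin 0.0° = 0.00000, so δ = +0.000°.
cos H₀ = −tan(-52.4°) tan(+0.000°) = 0.0000, H₀ = 1.5708 rad.
Bracket: H₀ sin φ sin δ + cos φ cos δ sin H₀ = 1.5708×-0.79229×0.00000 + 0.61015×1.00000×1.00000 = -0.000000 + 0.610150 = 0.610150.
Q̄ = (S₀/π) × [bracket] = (1361/π) × 0.610150 = 264.3 W/m².

Q̄ ≈ 264 W/m²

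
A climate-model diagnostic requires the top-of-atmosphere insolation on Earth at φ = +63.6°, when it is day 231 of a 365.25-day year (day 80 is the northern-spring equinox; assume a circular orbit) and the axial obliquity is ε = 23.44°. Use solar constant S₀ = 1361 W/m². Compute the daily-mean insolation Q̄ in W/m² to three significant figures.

Q̄ ≈ 331 W/m²

Solar longitude: λ_s = 360° × (231 − 80)/365.25 = 148.830°.
sin δ = sin 23.44° × sin 148.830° = 0.20589, so δ = +11.882°.
cos H₀ = −tan(+63.6°) tan(+11.882°) = -0.4238, H₀ = 2.0085 rad.
Bracket: H₀ sin φ sin δ + cos φ cos δ sin H₀ = 2.0085×0.89571×0.20589 + 0.44464×0.97858×0.90574 = 0.370403 + 0.394102 = 0.764505.
Q̄ = (S₀/π) × [bracket] = (1361/π) × 0.764505 = 331.2 W/m².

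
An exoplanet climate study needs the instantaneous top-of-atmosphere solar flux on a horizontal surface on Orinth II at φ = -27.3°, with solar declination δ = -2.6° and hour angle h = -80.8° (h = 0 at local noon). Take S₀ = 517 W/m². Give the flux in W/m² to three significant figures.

cos θ_z = sin φ sin δ + cos φ cos δ cos h = 0.020806 + 0.141927 = 0.162733.
Flux = S₀ · cos θ_z = 517 × 0.162733 = 84.13 W/m².

84.1 W/m²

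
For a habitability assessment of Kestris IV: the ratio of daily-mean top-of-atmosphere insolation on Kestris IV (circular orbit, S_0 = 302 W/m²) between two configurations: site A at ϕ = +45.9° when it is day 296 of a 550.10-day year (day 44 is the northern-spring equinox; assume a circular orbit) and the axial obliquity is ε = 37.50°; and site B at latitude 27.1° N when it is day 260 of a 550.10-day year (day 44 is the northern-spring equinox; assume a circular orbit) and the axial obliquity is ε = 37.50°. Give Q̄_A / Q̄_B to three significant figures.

Q̄_A / Q̄_B ≈ 0.786

— Configuration A (ϕ=+45.9°):
Solar longitude: L_s = 360° × (296 − 44)/550.10 = 164.915°.
sin δ = sin 37.50° × sin 164.915° = 0.15843, so δ = +9.116°.
cos h₀ = −tan(+45.9°) tan(+9.116°) = -0.1656, h₀ = 1.7371 rad.
Bracket: h₀ sin ϕ sin δ + cos ϕ cos δ sin h₀ = 1.7371×0.71813×0.15843 + 0.69591×0.98737×0.98620 = 0.197636 + 0.677638 = 0.875274.
Q̄ = (S_0/π) × [bracket] = (302/π) × 0.875274 = 84.140 W/m².
— Configuration B (ϕ=+27.1°):
Solar longitude: L_s = 360° × (260 − 44)/550.10 = 141.356°.
sin δ = sin 37.50° × sin 141.356° = 0.38016, so δ = +22.343°.
cos h₀ = −tan(+27.1°) tan(+22.343°) = -0.2103, h₀ = 1.7827 rad.
Bracket: h₀ sin ϕ sin δ + cos ϕ cos δ sin h₀ = 1.7827×0.45554×0.38016 + 0.89021×0.92492×0.97763 = 0.308725 + 0.804954 = 1.113679.
Q̄ = (S_0/π) × [bracket] = (302/π) × 1.113679 = 107.06 W/m².
Ratio Q̄_A / Q̄_B = 84.140 / 107.06 = 0.7859.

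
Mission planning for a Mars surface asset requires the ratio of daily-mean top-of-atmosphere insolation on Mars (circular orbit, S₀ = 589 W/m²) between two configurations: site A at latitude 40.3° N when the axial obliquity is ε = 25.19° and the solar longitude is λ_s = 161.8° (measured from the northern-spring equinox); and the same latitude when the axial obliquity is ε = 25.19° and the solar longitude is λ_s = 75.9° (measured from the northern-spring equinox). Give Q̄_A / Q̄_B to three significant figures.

— Configuration A (φ=+40.3°):
Solar declination: sin δ = sin ε · sin λ_s = sin 25.19° × sin 161.8° = 0.13294, so δ = +7.639°.
cos H₀ = −tan(+40.3°) tan(+7.639°) = -0.1137, H₀ = 1.6848 rad.
Bracket: H₀ sin φ sin δ + cos φ cos δ sin H₀ = 1.6848×0.64679×0.13294 + 0.76267×0.99112×0.99351 = 0.144866 + 0.750992 = 0.895858.
Q̄ = (S₀/π) × [bracket] = (589/π) × 0.895858 = 167.96 W/m².
— Configuration B (φ=+40.3°):
Solar declination: sin δ = sin ε · sin λ_s = sin 25.19° × sin 75.9° = 0.41280, so δ = +24.381°.
cos H₀ = −tan(+40.3°) tan(+24.381°) = -0.3844, H₀ = 1.9653 rad.
Bracket: H₀ sin φ sin δ + cos φ cos δ sin H₀ = 1.9653×0.64679×0.41280 + 0.76267×0.91082×0.92319 = 0.524725 + 0.641299 = 1.166024.
Q̄ = (S₀/π) × [bracket] = (589/π) × 1.166024 = 218.61 W/m².
Ratio Q̄_A / Q̄_B = 167.96 / 218.61 = 0.7683.

Q̄_A / Q̄_B ≈ 0.768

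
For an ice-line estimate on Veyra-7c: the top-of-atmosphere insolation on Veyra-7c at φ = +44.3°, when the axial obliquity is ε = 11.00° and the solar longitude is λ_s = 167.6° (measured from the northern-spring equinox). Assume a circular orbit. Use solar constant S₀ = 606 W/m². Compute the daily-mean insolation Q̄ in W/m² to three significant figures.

Solar declination: sin δ = sin ε · sin λ_s = sin 11.00° × sin 167.6° = 0.04097, so δ = +2.348°.
cos H₀ = −tan(+44.3°) tan(+2.348°) = -0.0400, H₀ = 1.6108 rad.
Bracket: H₀ sin φ sin δ + cos φ cos δ sin H₀ = 1.6108×0.69842×0.04097 + 0.71569×0.99916×0.99920 = 0.046092 + 0.714517 = 0.760609.
Q̄ = (S₀/π) × [bracket] = (606/π) × 0.760609 = 146.7 W/m².

Q̄ ≈ 147 W/m²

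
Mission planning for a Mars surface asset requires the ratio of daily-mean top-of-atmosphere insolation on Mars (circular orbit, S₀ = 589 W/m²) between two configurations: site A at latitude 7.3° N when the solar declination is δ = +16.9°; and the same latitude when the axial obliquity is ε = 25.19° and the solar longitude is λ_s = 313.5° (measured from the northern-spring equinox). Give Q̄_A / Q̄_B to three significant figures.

— Configuration A (φ=+7.3°):
cos H₀ = −tan(+7.3°) tan(+16.900°) = -0.0389, H₀ = 1.6097 rad.
Bracket: H₀ sin φ sin δ + cos φ cos δ sin H₀ = 1.6097×0.12706×0.29070 + 0.99189×0.95681×0.99924 = 0.059456 + 0.948329 = 1.007785.
Q̄ = (S₀/π) × [bracket] = (589/π) × 1.007785 = 188.94 W/m².
— Configuration B (φ=+7.3°):
Solar declination: sin δ = sin ε · sin λ_s = sin 25.19° × sin 313.5° = -0.30873, so δ = -17.983°.
cos H₀ = −tan(+7.3°) tan(-17.983°) = 0.0416, H₀ = 1.5292 rad.
Bracket: H₀ sin φ sin δ + cos φ cos δ sin H₀ = 1.5292×0.12706×-0.30873 + 0.99189×0.95115×0.99914 = -0.059986 + 0.942625 = 0.882639.
Q̄ = (S₀/π) × [bracket] = (589/π) × 0.882639 = 165.48 W/m².
Ratio Q̄_A / Q̄_B = 188.94 / 165.48 = 1.142.

Q̄_A / Q̄_B ≈ 1.14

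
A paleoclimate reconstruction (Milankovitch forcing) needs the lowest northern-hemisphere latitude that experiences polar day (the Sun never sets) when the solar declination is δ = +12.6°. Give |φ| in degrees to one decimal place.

Polar day requires cos H₀ = −tan φ tan δ ≤ −1, i.e. tan φ tan δ ≥ 1.
The boundary is |tan φ| · |tan δ| = 1, so |φ| = 90° − |δ| = 90° − 12.6° = 77.4° in the northern hemisphere.

|φ| = 77.4°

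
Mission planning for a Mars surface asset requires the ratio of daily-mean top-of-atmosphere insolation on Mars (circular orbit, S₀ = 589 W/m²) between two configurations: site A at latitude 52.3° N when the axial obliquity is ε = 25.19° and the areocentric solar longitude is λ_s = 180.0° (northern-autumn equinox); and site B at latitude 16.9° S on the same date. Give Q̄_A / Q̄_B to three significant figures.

Q̄_A / Q̄_B ≈ 0.639

— Configuration A (φ=+52.3°):
sin δ = sin 25.19° × sin 180.0° = 0.00000, so δ = +0.000°.
cos H₀ = −tan(+52.3°) tan(+0.000°) = -0.0000, H₀ = 1.5708 rad.
Bracket: H₀ sin φ sin δ + cos φ cos δ sin H₀ = 1.5708×0.79122×0.00000 + 0.61153×1.00000×1.00000 = 0.000000 + 0.611530 = 0.611530.
Q̄ = (S₀/π) × [bracket] = (589/π) × 0.611530 = 114.65 W/m².
— Configuration B (φ=-16.9°):
cos H₀ = −tan(-16.9°) tan(+0.000°) = 0.0000, H₀ = 1.5708 rad.
Bracket: H₀ sin φ sin δ + cos φ cos δ sin H₀ = 1.5708×-0.29070×0.00000 + 0.95681×1.00000×1.00000 = -0.000000 + 0.956810 = 0.956810.
Q̄ = (S₀/π) × [bracket] = (589/π) × 0.956810 = 179.39 W/m².
Ratio Q̄_A / Q̄_B = 114.65 / 179.39 = 0.6391.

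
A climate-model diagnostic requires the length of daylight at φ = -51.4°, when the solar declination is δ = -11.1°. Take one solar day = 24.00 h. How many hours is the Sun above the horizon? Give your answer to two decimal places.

13.90 h

cos H₀ = −tan φ · tan δ = −tan(-51.4°) × tan(-11.100°) = -0.2458, so H₀ = 1.8191 rad = 104.23°.
Daylight = 2H₀/(2π) × 24.00 h = (1.8191/π) × 24.00 = 13.90 h.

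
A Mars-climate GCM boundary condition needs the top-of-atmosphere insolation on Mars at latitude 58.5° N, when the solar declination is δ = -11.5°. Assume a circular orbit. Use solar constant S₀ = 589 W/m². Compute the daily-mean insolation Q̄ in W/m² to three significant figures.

Q̄ ≈ 51.3 W/m²

cos H₀ = −tan(+58.5°) tan(-11.500°) = 0.3320, H₀ = 1.2324 rad.
Bracket: H₀ sin φ sin δ + cos φ cos δ sin H₀ = 1.2324×0.85264×-0.19937 + 0.52250×0.97992×0.94328 = -0.209497 + 0.482967 = 0.273470.
Q̄ = (S₀/π) × [bracket] = (589/π) × 0.273470 = 51.27 W/m².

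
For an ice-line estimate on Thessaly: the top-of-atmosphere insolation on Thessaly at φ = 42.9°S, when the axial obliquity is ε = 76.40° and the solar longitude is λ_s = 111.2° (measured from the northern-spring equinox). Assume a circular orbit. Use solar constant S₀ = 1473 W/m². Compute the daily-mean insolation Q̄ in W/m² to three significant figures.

Solar declination: sin δ = sin ε · sin λ_s = sin 76.40° × sin 111.2° = 0.90618, so δ = +64.983°.
cos H₀ = −tan(-42.9°) tan(+64.983°) = 1.9913 ≥ 1 ⇒ polar night, H₀ = 0 and Q̄ = 0.

Q̄ ≈ 0.00 W/m²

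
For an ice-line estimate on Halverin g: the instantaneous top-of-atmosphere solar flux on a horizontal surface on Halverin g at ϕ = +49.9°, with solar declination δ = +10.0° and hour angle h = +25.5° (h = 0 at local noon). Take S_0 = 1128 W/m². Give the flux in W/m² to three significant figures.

cos θ_z = sin ϕ sin δ + cos ϕ cos δ cos h = 0.132827 + 0.572544 = 0.705371.
Flux = S_0 · cos θ_z = 1128 × 0.705371 = 795.7 W/m².

796 W/m²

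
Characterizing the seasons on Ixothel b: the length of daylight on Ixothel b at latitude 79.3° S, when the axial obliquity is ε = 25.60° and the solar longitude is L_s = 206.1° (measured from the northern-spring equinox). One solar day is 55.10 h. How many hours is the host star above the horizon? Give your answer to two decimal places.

Solar declination: sin δ = sin ε · sin L_s = sin 25.60° × sin 206.1° = -0.19009, so δ = -10.958°.
Sunrise equation: cos h₀ = −tan ϕ · tan δ = -1.0247 ≤ −1, so the host star never sets (polar day) and h₀ = π.
Daylight = 2h₀/(2π) × 55.10 h = (3.1416/π) × 55.10 = 55.10 h.

55.10 h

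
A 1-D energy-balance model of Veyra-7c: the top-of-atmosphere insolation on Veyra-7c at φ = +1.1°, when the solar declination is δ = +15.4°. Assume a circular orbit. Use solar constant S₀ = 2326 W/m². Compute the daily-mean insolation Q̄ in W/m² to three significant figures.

cos H₀ = −tan(+1.1°) tan(+15.400°) = -0.0053, H₀ = 1.5761 rad.
Bracket: H₀ sin φ sin δ + cos φ cos δ sin H₀ = 1.5761×0.01920×0.26556 + 0.99982×0.96410×0.99999 = 0.008036 + 0.963917 = 0.971953.
Q̄ = (S₀/π) × [bracket] = (2326/π) × 0.971953 = 719.6 W/m².

Q̄ ≈ 720 W/m²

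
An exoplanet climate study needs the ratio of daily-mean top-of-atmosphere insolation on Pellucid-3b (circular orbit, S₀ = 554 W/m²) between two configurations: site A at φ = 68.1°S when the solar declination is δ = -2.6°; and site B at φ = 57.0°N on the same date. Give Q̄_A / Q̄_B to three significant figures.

Q̄_A / Q̄_B ≈ 0.908

— Configuration A (φ=-68.1°):
cos H₀ = −tan(-68.1°) tan(-2.600°) = -0.1130, H₀ = 1.6840 rad.
Bracket: H₀ sin φ sin δ + cos φ cos δ sin H₀ = 1.6840×-0.92784×-0.04536 + 0.37299×0.99897×0.99360 = 0.070874 + 0.370221 = 0.441095.
Q̄ = (S₀/π) × [bracket] = (554/π) × 0.441095 = 77.784 W/m².
— Configuration B (φ=+57.0°):
cos H₀ = −tan(+57.0°) tan(-2.600°) = 0.0699, H₀ = 1.5008 rad.
Bracket: H₀ sin φ sin δ + cos φ cos δ sin H₀ = 1.5008×0.83867×-0.04536 + 0.54464×0.99897×0.99755 = -0.057094 + 0.542746 = 0.485652.
Q̄ = (S₀/π) × [bracket] = (554/π) × 0.485652 = 85.642 W/m².
Ratio Q̄_A / Q̄_B = 77.784 / 85.642 = 0.9082.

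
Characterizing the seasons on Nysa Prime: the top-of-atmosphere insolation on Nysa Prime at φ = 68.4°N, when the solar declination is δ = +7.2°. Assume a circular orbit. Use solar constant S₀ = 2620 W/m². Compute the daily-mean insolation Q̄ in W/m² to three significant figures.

Q̄ ≈ 473 W/m²

cos H₀ = −tan(+68.4°) tan(+7.200°) = -0.3191, H₀ = 1.8955 rad.
Bracket: H₀ sin φ sin δ + cos φ cos δ sin H₀ = 1.8955×0.92978×0.12533 + 0.36812×0.99211×0.94773 = 0.220881 + 0.346126 = 0.567007.
Q̄ = (S₀/π) × [bracket] = (2620/π) × 0.567007 = 472.9 W/m².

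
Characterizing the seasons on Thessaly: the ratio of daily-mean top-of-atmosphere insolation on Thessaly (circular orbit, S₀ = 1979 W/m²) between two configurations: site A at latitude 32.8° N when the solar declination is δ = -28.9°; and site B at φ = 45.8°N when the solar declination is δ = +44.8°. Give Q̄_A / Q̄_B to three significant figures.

Q̄_A / Q̄_B ≈ 0.234

— Configuration A (φ=+32.8°):
cos H₀ = −tan(+32.8°) tan(-28.900°) = 0.3558, H₀ = 1.2071 rad.
Bracket: H₀ sin φ sin δ + cos φ cos δ sin H₀ = 1.2071×0.54171×-0.48328 + 0.84057×0.87546×0.93458 = -0.316016 + 0.687744 = 0.371728.
Q̄ = (S₀/π) × [bracket] = (1979/π) × 0.371728 = 234.16 W/m².
— Configuration B (φ=+45.8°):
cos H₀ = −tan(+45.8°) tan(+44.800°) = -1.0212 ≤ −1 ⇒ polar day, H₀ = π.
Bracket: H₀ sin φ sin δ + cos φ cos δ sin H₀ = 3.1416×0.71691×0.70463 + 0.69717×0.70957×0.00000 = 1.586999 + 0.000000 = 1.586999.
Q̄ = (S₀/π) × [bracket] = (1979/π) × 1.586999 = 999.71 W/m².
Ratio Q̄_A / Q̄_B = 234.16 / 999.71 = 0.2342.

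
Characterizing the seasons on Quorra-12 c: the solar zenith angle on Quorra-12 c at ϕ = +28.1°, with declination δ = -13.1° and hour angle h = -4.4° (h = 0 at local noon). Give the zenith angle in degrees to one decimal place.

cos θ_z = sin ϕ sin δ + cos ϕ cos δ cos h = -0.106755 + 0.856638 = 0.749883.
θ_z = arccos(0.749883) = 41.4°.

θ_z = 41.4°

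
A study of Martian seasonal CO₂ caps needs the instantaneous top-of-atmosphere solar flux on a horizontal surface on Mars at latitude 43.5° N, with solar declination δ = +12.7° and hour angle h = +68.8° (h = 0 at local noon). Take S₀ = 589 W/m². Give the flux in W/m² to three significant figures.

cos θ_z = sin φ sin δ + cos φ cos δ cos h = 0.151332 + 0.255896 = 0.407228.
Flux = S₀ · cos θ_z = 589 × 0.407228 = 239.9 W/m².

240 W/m²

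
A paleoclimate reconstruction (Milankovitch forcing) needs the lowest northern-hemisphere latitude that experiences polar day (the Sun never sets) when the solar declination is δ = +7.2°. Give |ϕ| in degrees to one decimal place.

Polar day requires cos h₀ = −tan ϕ tan δ ≤ −1, i.e. tan ϕ tan δ ≥ 1.
The boundary is |tan ϕ| · |tan δ| = 1, so |ϕ| = 90° − |δ| = 90° − 7.2° = 82.8° in the northern hemisphere.

|ϕ| = 82.8°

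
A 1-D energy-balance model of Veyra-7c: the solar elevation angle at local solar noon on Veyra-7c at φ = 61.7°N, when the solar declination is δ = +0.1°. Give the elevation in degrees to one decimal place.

28.4°

At local noon the hour angle is zero, so the zenith angle equals |φ − δ| = |+61.7° − (+0.100°)| = 61.600°.
Elevation = 90° − 61.600° = 28.4°.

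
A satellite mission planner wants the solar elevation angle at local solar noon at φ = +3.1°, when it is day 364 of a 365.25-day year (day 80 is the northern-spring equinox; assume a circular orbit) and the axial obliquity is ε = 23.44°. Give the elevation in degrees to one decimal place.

Solar longitude: λ_s = 360° × (364 − 80)/365.25 = 279.918°.
sin δ = sin 23.44° × sin 279.918° = -0.39184, so δ = -23.069°.
At local noon the hour angle is zero, so the zenith angle equals |φ − δ| = |+3.1° − (-23.069°)| = 26.169°.
Elevation = 90° − 26.169° = 63.8°.

63.8°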